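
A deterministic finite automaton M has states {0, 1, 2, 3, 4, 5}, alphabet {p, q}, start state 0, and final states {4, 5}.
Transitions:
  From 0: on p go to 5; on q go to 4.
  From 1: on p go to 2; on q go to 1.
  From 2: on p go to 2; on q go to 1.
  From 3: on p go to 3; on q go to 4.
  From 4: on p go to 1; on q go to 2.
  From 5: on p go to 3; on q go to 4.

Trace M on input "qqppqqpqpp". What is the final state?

0 --q--> 4
4 --q--> 2
2 --p--> 2
2 --p--> 2
2 --q--> 1
1 --q--> 1
1 --p--> 2
2 --q--> 1
1 --p--> 2
2 --p--> 2

2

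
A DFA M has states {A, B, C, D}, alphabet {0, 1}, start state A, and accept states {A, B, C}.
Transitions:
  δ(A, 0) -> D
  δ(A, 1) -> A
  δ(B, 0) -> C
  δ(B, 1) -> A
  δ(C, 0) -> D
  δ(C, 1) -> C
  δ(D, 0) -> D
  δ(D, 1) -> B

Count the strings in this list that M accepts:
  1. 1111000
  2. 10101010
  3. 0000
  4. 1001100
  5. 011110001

1111000: rejected
10101010: accepted
0000: rejected
1001100: rejected
011110001: accepted

2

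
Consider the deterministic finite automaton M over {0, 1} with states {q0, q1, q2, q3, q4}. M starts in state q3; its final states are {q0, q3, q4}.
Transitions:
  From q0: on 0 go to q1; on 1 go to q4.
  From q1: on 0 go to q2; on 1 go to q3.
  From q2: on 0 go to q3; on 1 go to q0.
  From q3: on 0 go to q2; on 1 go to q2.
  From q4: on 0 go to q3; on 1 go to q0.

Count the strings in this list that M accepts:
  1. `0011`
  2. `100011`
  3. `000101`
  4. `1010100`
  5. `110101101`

`0011`: accepted
`100011`: accepted
`000101`: accepted
`1010100`: rejected
`110101101`: rejected

3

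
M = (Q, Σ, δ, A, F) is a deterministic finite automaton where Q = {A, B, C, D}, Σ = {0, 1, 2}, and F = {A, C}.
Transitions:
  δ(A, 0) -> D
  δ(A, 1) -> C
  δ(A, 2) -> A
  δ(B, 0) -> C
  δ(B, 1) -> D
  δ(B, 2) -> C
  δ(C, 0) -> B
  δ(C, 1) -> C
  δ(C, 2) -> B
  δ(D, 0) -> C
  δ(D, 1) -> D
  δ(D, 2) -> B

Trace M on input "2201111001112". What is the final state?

B

A --2--> A
A --2--> A
A --0--> D
D --1--> D
D --1--> D
D --1--> D
D --1--> D
D --0--> C
C --0--> B
B --1--> D
D --1--> D
D --1--> D
D --2--> B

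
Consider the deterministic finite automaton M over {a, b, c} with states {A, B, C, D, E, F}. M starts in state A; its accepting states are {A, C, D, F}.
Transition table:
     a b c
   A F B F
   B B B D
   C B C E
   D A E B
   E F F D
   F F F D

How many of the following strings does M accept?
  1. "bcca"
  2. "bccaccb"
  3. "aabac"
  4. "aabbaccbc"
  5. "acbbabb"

3

"bcca": rejected
"bccaccb": rejected
"aabac": accepted
"aabbaccbc": accepted
"acbbabb": accepted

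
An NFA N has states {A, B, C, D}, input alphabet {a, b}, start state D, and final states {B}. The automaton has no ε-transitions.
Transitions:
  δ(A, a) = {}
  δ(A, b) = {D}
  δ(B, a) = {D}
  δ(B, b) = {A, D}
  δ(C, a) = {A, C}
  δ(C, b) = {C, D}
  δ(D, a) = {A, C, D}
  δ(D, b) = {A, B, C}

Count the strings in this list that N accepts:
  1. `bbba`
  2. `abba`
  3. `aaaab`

`bbba`: rejected
`abba`: rejected
`aaaab`: accepted

1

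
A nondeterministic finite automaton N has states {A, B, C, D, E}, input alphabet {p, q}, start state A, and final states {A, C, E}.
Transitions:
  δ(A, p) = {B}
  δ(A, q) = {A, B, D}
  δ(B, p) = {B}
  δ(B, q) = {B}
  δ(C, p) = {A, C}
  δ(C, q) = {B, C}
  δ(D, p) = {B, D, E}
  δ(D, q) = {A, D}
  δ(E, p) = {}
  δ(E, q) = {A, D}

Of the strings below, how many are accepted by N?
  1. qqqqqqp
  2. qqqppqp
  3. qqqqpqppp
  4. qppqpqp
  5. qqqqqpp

qqqqqqp: accepted
qqqppqp: accepted
qqqqpqppp: accepted
qppqpqp: accepted
qqqqqpp: accepted

5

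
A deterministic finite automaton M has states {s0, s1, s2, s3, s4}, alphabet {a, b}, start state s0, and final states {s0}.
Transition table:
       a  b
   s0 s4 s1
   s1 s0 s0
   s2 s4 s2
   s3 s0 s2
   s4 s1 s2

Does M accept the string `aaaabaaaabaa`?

rejected

s0 --a--> s4
s4 --a--> s1
s1 --a--> s0
s0 --a--> s4
s4 --b--> s2
s2 --a--> s4
s4 --a--> s1
s1 --a--> s0
s0 --a--> s4
s4 --b--> s2
s2 --a--> s4
s4 --a--> s1
End in state s1, which is not an accepting state.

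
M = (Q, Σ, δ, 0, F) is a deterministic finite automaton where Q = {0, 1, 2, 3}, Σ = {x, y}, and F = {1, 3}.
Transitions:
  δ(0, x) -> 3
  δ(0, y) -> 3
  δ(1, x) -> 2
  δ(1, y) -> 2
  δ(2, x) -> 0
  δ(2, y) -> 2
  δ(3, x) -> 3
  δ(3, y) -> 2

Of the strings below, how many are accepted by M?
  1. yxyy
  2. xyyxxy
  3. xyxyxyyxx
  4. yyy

yxyy: rejected
xyyxxy: rejected
xyxyxyyxx: accepted
yyy: rejected

1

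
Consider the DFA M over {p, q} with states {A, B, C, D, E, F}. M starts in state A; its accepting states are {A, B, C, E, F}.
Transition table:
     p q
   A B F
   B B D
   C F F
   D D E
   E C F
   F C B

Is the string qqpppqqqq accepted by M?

A --q--> F
F --q--> B
B --p--> B
B --p--> B
B --p--> B
B --q--> D
D --q--> E
E --q--> F
F --q--> B
End in state B, which is an accepting state.

accepted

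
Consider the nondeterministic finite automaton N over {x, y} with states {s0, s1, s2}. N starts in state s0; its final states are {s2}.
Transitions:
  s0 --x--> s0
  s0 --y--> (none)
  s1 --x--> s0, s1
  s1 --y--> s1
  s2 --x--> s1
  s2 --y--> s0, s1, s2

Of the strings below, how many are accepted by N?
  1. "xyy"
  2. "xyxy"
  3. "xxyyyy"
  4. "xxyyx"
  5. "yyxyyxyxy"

0

"xyy": rejected
"xyxy": rejected
"xxyyyy": rejected
"xxyyx": rejected
"yyxyyxyxy": rejected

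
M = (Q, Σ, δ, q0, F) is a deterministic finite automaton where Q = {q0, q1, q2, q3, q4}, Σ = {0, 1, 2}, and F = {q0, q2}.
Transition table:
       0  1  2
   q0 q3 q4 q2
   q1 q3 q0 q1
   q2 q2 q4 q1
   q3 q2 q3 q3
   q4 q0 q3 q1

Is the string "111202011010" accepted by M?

q0 --1--> q4
q4 --1--> q3
q3 --1--> q3
q3 --2--> q3
q3 --0--> q2
q2 --2--> q1
q1 --0--> q3
q3 --1--> q3
q3 --1--> q3
q3 --0--> q2
q2 --1--> q4
q4 --0--> q0
End in state q0, which is an accepting state.

accepted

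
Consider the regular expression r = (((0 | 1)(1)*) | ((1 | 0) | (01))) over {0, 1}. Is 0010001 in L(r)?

Neither ((0|1)(1)*) nor ((1|0)|(01)) matches 0010001.

no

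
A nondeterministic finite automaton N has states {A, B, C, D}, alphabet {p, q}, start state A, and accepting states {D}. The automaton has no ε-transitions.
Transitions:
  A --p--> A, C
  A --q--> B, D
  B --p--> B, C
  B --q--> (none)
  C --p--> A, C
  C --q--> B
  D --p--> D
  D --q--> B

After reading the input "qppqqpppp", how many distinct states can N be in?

3

Start: {A}
read q: {B, D}
read p: {B, C, D}
read p: {A, B, C, D}
read q: {B, D}
read q: {B}
read p: {B, C}
read p: {A, B, C}
read p: {A, B, C}
read p: {A, B, C}
Final reachable set {A, B, C} has 3 states.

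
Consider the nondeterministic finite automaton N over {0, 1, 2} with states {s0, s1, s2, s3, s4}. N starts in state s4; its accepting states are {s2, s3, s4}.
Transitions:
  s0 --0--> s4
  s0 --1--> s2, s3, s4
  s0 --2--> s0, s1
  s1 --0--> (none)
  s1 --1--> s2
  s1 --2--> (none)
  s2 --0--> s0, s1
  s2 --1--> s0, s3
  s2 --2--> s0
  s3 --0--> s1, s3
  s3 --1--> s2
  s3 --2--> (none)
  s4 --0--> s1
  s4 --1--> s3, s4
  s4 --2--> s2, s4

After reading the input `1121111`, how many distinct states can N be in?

4

Start: {s4}
read 1: {s3, s4}
read 1: {s2, s3, s4}
read 2: {s0, s2, s4}
read 1: {s0, s2, s3, s4}
read 1: {s0, s2, s3, s4}
read 1: {s0, s2, s3, s4}
read 1: {s0, s2, s3, s4}
Final reachable set {s0, s2, s3, s4} has 4 states.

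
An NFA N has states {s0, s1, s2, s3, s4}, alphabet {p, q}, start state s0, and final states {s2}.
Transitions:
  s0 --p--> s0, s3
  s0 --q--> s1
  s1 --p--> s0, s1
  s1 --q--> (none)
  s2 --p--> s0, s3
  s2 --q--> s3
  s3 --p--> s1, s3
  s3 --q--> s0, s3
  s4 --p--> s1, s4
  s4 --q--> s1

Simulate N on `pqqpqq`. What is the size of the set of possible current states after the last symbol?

Start: {s0}
read p: {s0, s3}
read q: {s0, s1, s3}
read q: {s0, s1, s3}
read p: {s0, s1, s3}
read q: {s0, s1, s3}
read q: {s0, s1, s3}
Final reachable set {s0, s1, s3} has 3 states.

3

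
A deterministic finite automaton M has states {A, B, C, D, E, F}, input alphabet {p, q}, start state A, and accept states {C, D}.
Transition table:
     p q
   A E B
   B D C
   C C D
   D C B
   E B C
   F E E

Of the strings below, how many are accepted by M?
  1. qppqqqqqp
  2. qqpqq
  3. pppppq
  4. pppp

3

qppqqqqqp: accepted
qqpqq: rejected
pppppq: accepted
pppp: accepted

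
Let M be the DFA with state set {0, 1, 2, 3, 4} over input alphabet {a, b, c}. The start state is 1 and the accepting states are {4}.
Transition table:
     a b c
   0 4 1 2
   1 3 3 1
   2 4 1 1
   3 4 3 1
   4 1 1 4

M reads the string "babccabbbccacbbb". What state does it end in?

1 --b--> 3
3 --a--> 4
4 --b--> 1
1 --c--> 1
1 --c--> 1
1 --a--> 3
3 --b--> 3
3 --b--> 3
3 --b--> 3
3 --c--> 1
1 --c--> 1
1 --a--> 3
3 --c--> 1
1 --b--> 3
3 --b--> 3
3 --b--> 3

3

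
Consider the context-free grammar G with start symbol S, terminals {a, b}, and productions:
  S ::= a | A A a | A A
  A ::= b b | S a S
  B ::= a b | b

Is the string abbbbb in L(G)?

no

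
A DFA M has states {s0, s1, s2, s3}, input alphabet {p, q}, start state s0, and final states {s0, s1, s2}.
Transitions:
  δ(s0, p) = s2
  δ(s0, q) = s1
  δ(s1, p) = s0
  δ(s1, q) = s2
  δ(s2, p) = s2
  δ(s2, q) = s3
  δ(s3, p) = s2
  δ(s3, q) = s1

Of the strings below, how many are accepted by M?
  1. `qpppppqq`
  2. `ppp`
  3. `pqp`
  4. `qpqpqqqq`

`qpppppqq`: accepted
`ppp`: accepted
`pqp`: accepted
`qpqpqqqq`: accepted

4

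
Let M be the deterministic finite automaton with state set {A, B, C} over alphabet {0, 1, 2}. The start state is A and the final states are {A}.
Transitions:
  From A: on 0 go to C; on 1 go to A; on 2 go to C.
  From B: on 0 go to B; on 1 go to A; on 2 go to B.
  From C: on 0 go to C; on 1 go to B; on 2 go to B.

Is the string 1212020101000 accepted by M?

A --1--> A
A --2--> C
C --1--> B
B --2--> B
B --0--> B
B --2--> B
B --0--> B
B --1--> A
A --0--> C
C --1--> B
B --0--> B
B --0--> B
B --0--> B
End in state B, which is not an accepting state.

rejected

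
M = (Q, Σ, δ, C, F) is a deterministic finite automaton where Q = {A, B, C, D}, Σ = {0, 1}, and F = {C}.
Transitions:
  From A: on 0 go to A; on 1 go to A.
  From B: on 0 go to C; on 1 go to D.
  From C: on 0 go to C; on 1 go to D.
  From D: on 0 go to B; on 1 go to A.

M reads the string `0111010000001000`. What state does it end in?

A

C --0--> C
C --1--> D
D --1--> A
A --1--> A
A --0--> A
A --1--> A
A --0--> A
A --0--> A
A --0--> A
A --0--> A
A --0--> A
A --0--> A
A --1--> A
A --0--> A
A --0--> A
A --0--> A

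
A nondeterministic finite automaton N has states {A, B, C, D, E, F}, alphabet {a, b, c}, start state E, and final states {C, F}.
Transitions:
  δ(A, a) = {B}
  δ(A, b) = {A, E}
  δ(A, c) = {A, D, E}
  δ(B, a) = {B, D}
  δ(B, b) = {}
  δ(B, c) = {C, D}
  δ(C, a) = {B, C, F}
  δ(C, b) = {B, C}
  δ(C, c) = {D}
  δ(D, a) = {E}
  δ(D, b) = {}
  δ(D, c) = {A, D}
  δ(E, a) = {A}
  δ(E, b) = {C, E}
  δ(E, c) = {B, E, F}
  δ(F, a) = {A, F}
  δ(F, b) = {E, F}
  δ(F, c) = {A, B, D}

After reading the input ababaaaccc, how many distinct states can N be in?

6

Start: {E}
read a: {A}
read b: {A, E}
read a: {A, B}
read b: {A, E}
read a: {A, B}
read a: {B, D}
read a: {B, D, E}
read c: {A, B, C, D, E, F}
read c: {A, B, C, D, E, F}
read c: {A, B, C, D, E, F}
Final reachable set {A, B, C, D, E, F} has 6 states.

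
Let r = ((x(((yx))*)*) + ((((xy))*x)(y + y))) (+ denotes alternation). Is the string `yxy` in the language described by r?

Neither (x(((yx))*)*) nor ((((xy))*x)(y+y)) matches yxy.

no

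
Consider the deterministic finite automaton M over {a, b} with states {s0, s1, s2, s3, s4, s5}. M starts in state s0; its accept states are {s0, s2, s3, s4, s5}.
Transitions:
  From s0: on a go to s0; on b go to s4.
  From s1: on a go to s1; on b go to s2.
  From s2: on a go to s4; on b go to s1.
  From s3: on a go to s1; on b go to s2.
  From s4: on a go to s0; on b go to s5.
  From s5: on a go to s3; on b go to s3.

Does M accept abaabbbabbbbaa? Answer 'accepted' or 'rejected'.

rejected

s0 --a--> s0
s0 --b--> s4
s4 --a--> s0
s0 --a--> s0
s0 --b--> s4
s4 --b--> s5
s5 --b--> s3
s3 --a--> s1
s1 --b--> s2
s2 --b--> s1
s1 --b--> s2
s2 --b--> s1
s1 --a--> s1
s1 --a--> s1
End in state s1, which is not an accepting state.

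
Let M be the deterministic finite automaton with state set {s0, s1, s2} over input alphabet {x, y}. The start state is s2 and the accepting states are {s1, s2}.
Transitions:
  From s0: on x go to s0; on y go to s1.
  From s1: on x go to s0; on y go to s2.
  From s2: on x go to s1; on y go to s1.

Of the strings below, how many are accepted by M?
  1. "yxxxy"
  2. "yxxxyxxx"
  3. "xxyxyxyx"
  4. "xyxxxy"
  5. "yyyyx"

"yxxxy": accepted
"yxxxyxxx": rejected
"xxyxyxyx": rejected
"xyxxxy": accepted
"yyyyx": accepted

3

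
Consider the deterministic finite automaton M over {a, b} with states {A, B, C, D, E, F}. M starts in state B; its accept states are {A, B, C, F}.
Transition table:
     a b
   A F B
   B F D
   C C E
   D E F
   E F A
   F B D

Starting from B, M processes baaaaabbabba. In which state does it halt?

B --b--> D
D --a--> E
E --a--> F
F --a--> B
B --a--> F
F --a--> B
B --b--> D
D --b--> F
F --a--> B
B --b--> D
D --b--> F
F --a--> B

B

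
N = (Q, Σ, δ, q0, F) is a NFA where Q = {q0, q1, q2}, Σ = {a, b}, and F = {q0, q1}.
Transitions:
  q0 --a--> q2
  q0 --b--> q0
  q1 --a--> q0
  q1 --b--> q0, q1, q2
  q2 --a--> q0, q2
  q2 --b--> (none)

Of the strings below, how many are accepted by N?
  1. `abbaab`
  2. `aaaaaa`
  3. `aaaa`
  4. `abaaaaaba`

`abbaab`: rejected
`aaaaaa`: accepted
`aaaa`: accepted
`abaaaaaba`: rejected

2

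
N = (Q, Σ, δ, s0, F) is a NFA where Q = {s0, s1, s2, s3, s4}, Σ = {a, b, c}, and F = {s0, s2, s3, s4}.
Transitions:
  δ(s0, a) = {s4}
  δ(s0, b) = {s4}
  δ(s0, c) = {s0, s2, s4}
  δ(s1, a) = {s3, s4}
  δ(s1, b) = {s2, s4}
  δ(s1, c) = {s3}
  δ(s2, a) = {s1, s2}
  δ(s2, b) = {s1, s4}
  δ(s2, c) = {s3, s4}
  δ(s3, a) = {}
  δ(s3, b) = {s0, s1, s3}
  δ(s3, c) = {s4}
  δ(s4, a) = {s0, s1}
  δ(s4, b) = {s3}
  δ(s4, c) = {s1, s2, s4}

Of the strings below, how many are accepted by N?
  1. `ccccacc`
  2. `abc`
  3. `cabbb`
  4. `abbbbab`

`ccccacc`: accepted
`abc`: accepted
`cabbb`: accepted
`abbbbab`: accepted

4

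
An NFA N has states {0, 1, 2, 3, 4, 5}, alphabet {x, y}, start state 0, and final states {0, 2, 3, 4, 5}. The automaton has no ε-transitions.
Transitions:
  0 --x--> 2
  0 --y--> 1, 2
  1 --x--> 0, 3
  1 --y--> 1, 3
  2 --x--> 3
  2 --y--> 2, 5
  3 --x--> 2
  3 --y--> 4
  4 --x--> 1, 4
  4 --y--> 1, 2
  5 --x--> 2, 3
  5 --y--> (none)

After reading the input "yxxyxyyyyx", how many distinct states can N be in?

Start: {0}
read y: {1, 2}
read x: {0, 3}
read x: {2}
read y: {2, 5}
read x: {2, 3}
read y: {2, 4, 5}
read y: {1, 2, 5}
read y: {1, 2, 3, 5}
read y: {1, 2, 3, 4, 5}
read x: {0, 1, 2, 3, 4}
Final reachable set {0, 1, 2, 3, 4} has 5 states.

5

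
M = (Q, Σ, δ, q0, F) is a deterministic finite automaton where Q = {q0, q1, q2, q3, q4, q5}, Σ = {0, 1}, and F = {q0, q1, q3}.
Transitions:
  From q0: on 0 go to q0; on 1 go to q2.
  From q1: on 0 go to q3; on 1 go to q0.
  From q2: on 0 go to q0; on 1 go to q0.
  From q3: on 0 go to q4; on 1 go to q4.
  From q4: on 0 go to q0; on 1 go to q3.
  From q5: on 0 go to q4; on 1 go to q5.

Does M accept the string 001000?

q0 --0--> q0
q0 --0--> q0
q0 --1--> q2
q2 --0--> q0
q0 --0--> q0
q0 --0--> q0
End in state q0, which is an accepting state.

accepted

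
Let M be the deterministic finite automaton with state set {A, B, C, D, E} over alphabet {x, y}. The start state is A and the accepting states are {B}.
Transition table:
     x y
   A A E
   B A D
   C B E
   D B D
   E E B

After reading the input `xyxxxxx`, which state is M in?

A --x--> A
A --y--> E
E --x--> E
E --x--> E
E --x--> E
E --x--> E
E --x--> E

E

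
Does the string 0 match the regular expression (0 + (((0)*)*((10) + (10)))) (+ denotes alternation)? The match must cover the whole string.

The left alternative 0 matches 0.

yes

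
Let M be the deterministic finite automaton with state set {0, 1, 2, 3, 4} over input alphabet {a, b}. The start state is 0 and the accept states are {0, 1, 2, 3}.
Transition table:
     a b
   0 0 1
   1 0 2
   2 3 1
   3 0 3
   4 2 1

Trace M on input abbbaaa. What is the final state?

0

0 --a--> 0
0 --b--> 1
1 --b--> 2
2 --b--> 1
1 --a--> 0
0 --a--> 0
0 --a--> 0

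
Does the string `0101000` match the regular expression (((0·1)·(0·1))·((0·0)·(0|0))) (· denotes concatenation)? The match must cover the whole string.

Split as 0101·000: ((0·1)·(0·1)) matches 0101 and ((0·0)·(0|0)) matches 000.

yes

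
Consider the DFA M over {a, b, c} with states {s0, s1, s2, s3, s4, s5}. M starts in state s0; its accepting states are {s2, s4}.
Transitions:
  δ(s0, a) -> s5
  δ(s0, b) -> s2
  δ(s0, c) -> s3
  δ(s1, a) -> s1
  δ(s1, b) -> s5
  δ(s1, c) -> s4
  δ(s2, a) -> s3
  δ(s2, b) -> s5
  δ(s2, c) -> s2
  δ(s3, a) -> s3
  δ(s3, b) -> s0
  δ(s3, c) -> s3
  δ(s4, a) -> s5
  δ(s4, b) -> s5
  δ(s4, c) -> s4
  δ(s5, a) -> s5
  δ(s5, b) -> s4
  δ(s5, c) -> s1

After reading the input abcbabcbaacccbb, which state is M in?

s4

s0 --a--> s5
s5 --b--> s4
s4 --c--> s4
s4 --b--> s5
s5 --a--> s5
s5 --b--> s4
s4 --c--> s4
s4 --b--> s5
s5 --a--> s5
s5 --a--> s5
s5 --c--> s1
s1 --c--> s4
s4 --c--> s4
s4 --b--> s5
s5 --b--> s4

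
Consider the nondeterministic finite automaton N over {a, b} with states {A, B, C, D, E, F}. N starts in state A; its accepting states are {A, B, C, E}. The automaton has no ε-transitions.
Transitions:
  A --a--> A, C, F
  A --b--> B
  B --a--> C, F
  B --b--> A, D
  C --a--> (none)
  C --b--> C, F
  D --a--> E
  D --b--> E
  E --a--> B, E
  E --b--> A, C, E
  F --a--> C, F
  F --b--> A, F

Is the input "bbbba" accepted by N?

Start: {A}
read b: {B}
read b: {A, D}
read b: {B, E}
read b: {A, C, D, E}
read a: {A, B, C, E, F}
Reachable ∩ accepting = {A, B, C, E} — nonempty.

accepted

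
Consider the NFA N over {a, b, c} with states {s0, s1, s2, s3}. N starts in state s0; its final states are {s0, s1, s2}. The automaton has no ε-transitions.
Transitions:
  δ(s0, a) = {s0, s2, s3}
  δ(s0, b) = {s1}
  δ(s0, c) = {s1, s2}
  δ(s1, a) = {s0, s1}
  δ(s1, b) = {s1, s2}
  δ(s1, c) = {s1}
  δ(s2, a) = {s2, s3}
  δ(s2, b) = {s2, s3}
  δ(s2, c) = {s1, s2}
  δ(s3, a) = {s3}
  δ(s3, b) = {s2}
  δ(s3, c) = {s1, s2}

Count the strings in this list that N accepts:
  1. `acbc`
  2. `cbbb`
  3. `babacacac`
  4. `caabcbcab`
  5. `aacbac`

5

`acbc`: accepted
`cbbb`: accepted
`babacacac`: accepted
`caabcbcab`: accepted
`aacbac`: accepted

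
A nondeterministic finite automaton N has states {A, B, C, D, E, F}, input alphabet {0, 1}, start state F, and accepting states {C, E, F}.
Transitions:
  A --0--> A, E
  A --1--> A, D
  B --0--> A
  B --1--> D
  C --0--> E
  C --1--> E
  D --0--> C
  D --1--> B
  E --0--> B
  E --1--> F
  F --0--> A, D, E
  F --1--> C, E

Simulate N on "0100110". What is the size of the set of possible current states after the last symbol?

Start: {F}
read 0: {A, D, E}
read 1: {A, B, D, F}
read 0: {A, C, D, E}
read 0: {A, B, C, E}
read 1: {A, D, E, F}
read 1: {A, B, C, D, E, F}
read 0: {A, B, C, D, E}
Final reachable set {A, B, C, D, E} has 5 states.

5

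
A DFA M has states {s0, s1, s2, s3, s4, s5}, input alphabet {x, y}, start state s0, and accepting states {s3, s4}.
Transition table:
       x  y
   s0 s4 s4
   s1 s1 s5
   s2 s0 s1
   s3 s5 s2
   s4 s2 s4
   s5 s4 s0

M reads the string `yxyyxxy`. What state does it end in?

s1

s0 --y--> s4
s4 --x--> s2
s2 --y--> s1
s1 --y--> s5
s5 --x--> s4
s4 --x--> s2
s2 --y--> s1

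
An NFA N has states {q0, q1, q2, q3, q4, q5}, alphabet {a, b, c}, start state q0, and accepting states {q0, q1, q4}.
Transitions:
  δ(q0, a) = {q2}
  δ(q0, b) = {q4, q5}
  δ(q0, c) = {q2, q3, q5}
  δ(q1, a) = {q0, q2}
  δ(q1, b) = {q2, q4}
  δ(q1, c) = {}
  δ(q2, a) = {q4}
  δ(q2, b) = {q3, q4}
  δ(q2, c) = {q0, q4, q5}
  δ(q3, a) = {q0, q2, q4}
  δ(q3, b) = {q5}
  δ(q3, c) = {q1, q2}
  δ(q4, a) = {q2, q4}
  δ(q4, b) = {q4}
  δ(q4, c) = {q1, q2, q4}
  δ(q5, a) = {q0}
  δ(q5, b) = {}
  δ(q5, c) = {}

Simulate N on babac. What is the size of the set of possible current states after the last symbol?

6

Start: {q0}
read b: {q4, q5}
read a: {q0, q2, q4}
read b: {q3, q4, q5}
read a: {q0, q2, q4}
read c: {q0, q1, q2, q3, q4, q5}
Final reachable set {q0, q1, q2, q3, q4, q5} has 6 states.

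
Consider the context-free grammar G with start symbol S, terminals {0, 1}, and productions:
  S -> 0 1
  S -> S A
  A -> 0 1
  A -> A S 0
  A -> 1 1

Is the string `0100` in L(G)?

no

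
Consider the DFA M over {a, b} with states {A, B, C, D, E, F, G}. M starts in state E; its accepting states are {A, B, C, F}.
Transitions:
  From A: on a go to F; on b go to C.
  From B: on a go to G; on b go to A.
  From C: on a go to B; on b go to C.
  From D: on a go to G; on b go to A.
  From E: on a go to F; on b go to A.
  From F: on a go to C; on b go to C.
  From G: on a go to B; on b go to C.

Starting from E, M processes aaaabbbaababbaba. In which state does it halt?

F

E --a--> F
F --a--> C
C --a--> B
B --a--> G
G --b--> C
C --b--> C
C --b--> C
C --a--> B
B --a--> G
G --b--> C
C --a--> B
B --b--> A
A --b--> C
C --a--> B
B --b--> A
A --a--> F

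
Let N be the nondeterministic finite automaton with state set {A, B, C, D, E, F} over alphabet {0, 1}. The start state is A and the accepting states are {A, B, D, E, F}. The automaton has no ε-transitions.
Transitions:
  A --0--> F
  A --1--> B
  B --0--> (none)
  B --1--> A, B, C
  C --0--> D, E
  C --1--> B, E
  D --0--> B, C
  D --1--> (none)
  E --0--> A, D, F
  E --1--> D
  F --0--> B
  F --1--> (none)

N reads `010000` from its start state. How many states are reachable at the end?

0

Start: {A}
read 0: {F}
read 1: {}
The reachable set is empty and stays empty for the remaining 4 symbols.
Final reachable set {} has 0 states.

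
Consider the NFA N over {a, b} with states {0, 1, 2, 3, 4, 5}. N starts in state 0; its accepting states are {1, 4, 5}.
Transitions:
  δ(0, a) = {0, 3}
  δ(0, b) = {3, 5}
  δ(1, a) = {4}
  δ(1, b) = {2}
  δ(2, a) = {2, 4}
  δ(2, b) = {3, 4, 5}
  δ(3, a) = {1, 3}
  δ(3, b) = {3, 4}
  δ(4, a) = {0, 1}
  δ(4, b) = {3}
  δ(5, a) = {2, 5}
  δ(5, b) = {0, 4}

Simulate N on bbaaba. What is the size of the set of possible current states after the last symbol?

6

Start: {0}
read b: {3, 5}
read b: {0, 3, 4}
read a: {0, 1, 3}
read a: {0, 1, 3, 4}
read b: {2, 3, 4, 5}
read a: {0, 1, 2, 3, 4, 5}
Final reachable set {0, 1, 2, 3, 4, 5} has 6 states.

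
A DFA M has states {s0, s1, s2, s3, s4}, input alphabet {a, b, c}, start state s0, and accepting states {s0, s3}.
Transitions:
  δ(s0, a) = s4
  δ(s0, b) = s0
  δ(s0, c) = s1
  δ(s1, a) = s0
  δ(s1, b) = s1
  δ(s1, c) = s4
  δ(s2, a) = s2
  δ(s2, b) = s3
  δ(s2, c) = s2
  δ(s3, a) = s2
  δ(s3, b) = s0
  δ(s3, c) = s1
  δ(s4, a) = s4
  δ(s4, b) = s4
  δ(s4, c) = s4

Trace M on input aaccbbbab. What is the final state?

s0 --a--> s4
s4 --a--> s4
s4 --c--> s4
s4 --c--> s4
s4 --b--> s4
s4 --b--> s4
s4 --b--> s4
s4 --a--> s4
s4 --b--> s4

s4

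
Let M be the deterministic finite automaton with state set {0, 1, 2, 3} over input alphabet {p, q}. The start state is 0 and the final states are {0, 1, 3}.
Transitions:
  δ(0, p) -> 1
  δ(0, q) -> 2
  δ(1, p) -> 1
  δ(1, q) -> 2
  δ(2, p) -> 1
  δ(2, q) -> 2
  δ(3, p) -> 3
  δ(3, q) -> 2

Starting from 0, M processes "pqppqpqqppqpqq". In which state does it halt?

0 --p--> 1
1 --q--> 2
2 --p--> 1
1 --p--> 1
1 --q--> 2
2 --p--> 1
1 --q--> 2
2 --q--> 2
2 --p--> 1
1 --p--> 1
1 --q--> 2
2 --p--> 1
1 --q--> 2
2 --q--> 2

2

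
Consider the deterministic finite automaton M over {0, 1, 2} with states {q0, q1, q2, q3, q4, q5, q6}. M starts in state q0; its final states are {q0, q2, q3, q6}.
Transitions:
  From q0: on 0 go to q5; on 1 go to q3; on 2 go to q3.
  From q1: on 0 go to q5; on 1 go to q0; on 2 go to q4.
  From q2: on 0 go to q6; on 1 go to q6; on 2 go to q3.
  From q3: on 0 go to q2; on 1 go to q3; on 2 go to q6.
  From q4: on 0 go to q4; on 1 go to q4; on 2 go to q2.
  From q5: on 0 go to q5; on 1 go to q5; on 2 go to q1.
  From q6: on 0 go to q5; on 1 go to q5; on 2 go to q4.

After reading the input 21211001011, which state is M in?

q5

q0 --2--> q3
q3 --1--> q3
q3 --2--> q6
q6 --1--> q5
q5 --1--> q5
q5 --0--> q5
q5 --0--> q5
q5 --1--> q5
q5 --0--> q5
q5 --1--> q5
q5 --1--> q5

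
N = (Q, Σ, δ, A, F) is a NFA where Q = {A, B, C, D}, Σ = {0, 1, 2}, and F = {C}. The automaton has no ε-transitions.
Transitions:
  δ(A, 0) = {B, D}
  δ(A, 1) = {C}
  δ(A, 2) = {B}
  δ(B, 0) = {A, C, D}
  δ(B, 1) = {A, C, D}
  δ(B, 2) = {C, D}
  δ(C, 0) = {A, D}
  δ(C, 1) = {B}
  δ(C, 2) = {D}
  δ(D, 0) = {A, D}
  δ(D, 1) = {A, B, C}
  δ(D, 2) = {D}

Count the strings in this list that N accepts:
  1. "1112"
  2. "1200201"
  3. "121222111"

2

"1112": rejected
"1200201": accepted
"121222111": accepted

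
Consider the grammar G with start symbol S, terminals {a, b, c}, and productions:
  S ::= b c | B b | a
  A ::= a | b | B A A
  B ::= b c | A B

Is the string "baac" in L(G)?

no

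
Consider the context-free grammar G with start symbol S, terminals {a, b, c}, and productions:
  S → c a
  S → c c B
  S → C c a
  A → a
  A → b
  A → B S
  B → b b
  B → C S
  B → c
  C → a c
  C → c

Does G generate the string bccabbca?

no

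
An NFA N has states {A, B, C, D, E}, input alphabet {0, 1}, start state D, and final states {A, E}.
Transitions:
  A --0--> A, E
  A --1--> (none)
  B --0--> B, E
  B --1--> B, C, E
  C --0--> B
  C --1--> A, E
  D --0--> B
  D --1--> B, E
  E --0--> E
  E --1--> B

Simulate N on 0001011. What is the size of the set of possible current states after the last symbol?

4

Start: {D}
read 0: {B}
read 0: {B, E}
read 0: {B, E}
read 1: {B, C, E}
read 0: {B, E}
read 1: {B, C, E}
read 1: {A, B, C, E}
Final reachable set {A, B, C, E} has 4 states.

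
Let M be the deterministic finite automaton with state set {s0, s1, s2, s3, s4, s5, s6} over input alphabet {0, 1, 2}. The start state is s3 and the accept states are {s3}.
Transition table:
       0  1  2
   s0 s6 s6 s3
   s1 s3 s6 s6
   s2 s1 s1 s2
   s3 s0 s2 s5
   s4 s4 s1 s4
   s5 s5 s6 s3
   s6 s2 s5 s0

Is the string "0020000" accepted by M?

s3 --0--> s0
s0 --0--> s6
s6 --2--> s0
s0 --0--> s6
s6 --0--> s2
s2 --0--> s1
s1 --0--> s3
End in state s3, which is an accepting state.

accepted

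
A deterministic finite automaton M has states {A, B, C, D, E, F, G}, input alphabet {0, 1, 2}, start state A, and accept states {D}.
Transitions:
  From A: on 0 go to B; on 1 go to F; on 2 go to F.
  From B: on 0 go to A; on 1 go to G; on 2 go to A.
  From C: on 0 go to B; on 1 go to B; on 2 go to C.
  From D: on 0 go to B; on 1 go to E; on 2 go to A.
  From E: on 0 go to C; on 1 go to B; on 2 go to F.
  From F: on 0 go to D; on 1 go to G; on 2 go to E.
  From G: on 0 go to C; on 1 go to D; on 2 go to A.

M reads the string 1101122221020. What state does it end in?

B

A --1--> F
F --1--> G
G --0--> C
C --1--> B
B --1--> G
G --2--> A
A --2--> F
F --2--> E
E --2--> F
F --1--> G
G --0--> C
C --2--> C
C --0--> B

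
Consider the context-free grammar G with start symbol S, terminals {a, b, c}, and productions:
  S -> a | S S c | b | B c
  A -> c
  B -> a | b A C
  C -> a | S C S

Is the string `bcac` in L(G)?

yes

S ⇒ Bc ⇒ bACc ⇒ bcCc ⇒ bcac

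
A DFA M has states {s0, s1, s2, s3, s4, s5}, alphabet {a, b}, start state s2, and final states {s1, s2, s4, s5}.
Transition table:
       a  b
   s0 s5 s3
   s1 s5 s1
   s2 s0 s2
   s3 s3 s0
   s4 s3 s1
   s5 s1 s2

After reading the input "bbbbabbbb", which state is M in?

s2 --b--> s2
s2 --b--> s2
s2 --b--> s2
s2 --b--> s2
s2 --a--> s0
s0 --b--> s3
s3 --b--> s0
s0 --b--> s3
s3 --b--> s0

s0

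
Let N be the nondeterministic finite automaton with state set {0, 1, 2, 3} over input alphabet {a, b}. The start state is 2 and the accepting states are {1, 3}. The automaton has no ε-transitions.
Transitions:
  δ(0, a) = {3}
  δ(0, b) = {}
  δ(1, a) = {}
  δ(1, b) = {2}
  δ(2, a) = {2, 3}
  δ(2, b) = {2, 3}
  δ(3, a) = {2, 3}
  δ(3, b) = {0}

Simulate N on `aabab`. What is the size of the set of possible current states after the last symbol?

3

Start: {2}
read a: {2, 3}
read a: {2, 3}
read b: {0, 2, 3}
read a: {2, 3}
read b: {0, 2, 3}
Final reachable set {0, 2, 3} has 3 states.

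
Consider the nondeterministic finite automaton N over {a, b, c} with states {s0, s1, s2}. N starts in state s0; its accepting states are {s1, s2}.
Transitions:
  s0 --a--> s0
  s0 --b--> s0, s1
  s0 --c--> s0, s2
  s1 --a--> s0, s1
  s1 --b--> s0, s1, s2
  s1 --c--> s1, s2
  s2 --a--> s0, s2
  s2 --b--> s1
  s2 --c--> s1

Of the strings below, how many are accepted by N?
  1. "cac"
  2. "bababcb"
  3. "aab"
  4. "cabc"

"cac": accepted
"bababcb": accepted
"aab": accepted
"cabc": accepted

4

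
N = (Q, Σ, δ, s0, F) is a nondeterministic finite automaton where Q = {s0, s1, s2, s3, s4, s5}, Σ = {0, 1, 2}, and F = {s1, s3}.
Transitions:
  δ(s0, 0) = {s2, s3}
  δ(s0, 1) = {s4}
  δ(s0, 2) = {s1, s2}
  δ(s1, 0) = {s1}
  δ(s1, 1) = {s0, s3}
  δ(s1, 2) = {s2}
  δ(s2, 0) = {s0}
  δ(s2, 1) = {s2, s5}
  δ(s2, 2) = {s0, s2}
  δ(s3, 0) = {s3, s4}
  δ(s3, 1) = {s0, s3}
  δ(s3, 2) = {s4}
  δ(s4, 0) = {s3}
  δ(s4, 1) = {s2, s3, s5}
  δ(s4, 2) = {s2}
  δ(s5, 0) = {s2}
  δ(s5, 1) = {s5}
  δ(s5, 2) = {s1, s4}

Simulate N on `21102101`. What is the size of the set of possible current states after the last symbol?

5

Start: {s0}
read 2: {s1, s2}
read 1: {s0, s2, s3, s5}
read 1: {s0, s2, s3, s4, s5}
read 0: {s0, s2, s3, s4}
read 2: {s0, s1, s2, s4}
read 1: {s0, s2, s3, s4, s5}
read 0: {s0, s2, s3, s4}
read 1: {s0, s2, s3, s4, s5}
Final reachable set {s0, s2, s3, s4, s5} has 5 states.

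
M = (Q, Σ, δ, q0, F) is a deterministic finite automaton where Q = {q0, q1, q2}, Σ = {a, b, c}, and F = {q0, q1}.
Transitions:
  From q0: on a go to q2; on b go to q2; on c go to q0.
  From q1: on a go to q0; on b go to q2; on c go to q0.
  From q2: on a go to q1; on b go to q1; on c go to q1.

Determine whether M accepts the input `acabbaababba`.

q0 --a--> q2
q2 --c--> q1
q1 --a--> q0
q0 --b--> q2
q2 --b--> q1
q1 --a--> q0
q0 --a--> q2
q2 --b--> q1
q1 --a--> q0
q0 --b--> q2
q2 --b--> q1
q1 --a--> q0
End in state q0, which is an accepting state.

accepted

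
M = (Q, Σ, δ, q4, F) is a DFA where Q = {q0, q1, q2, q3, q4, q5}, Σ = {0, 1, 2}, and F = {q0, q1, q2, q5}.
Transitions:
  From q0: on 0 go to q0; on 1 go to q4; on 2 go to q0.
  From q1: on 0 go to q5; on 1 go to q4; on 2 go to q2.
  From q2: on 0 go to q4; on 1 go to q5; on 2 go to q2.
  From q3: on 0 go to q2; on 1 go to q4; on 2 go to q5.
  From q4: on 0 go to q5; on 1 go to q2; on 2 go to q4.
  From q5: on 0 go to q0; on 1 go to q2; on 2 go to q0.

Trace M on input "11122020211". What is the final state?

q2

q4 --1--> q2
q2 --1--> q5
q5 --1--> q2
q2 --2--> q2
q2 --2--> q2
q2 --0--> q4
q4 --2--> q4
q4 --0--> q5
q5 --2--> q0
q0 --1--> q4
q4 --1--> q2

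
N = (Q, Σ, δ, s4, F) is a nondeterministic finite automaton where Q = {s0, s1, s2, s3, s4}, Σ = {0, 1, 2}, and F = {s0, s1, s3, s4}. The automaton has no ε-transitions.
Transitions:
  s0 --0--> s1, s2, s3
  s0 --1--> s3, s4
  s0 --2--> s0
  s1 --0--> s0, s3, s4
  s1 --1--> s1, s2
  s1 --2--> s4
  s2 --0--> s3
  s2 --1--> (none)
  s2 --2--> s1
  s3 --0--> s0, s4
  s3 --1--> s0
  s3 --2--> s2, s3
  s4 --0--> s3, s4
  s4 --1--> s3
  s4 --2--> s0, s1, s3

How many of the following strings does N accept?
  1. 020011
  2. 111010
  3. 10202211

020011: accepted
111010: accepted
10202211: accepted

3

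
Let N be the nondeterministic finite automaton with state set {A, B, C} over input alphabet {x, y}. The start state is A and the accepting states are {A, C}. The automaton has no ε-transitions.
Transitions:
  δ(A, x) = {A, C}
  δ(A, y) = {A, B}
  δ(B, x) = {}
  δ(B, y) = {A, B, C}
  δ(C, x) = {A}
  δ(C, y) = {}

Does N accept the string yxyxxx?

Start: {A}
read y: {A, B}
read x: {A, C}
read y: {A, B}
read x: {A, C}
read x: {A, C}
read x: {A, C}
Reachable ∩ accepting = {A, C} — nonempty.

accepted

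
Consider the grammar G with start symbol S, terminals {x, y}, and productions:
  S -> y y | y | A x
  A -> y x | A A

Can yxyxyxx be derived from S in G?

yes

S ⇒ Ax ⇒ AAx ⇒ yxAx ⇒ yxAAx ⇒ yxyxAx ⇒ yxyxyxx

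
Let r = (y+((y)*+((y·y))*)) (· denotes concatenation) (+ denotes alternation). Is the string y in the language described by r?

The left alternative y matches y.

yes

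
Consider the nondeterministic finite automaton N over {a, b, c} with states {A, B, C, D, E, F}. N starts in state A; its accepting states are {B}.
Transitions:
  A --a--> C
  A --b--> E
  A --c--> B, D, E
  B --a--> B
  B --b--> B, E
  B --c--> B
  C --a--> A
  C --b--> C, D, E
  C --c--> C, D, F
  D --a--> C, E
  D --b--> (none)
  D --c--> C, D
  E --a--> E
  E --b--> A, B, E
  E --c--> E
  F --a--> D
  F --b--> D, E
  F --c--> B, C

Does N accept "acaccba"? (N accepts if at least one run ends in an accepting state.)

accepted

Start: {A}
read a: {C}
read c: {C, D, F}
read a: {A, C, D, E}
read c: {B, C, D, E, F}
read c: {B, C, D, E, F}
read b: {A, B, C, D, E}
read a: {A, B, C, E}
Reachable ∩ accepting = {B} — nonempty.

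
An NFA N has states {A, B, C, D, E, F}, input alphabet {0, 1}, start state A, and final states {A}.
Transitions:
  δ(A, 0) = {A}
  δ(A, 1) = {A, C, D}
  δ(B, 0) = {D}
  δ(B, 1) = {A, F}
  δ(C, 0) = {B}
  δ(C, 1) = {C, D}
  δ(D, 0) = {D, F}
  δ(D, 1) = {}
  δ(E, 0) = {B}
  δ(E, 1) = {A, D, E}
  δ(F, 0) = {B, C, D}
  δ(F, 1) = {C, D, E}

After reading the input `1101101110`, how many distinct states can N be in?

4

Start: {A}
read 1: {A, C, D}
read 1: {A, C, D}
read 0: {A, B, D, F}
read 1: {A, C, D, E, F}
read 1: {A, C, D, E}
read 0: {A, B, D, F}
read 1: {A, C, D, E, F}
read 1: {A, C, D, E}
read 1: {A, C, D, E}
read 0: {A, B, D, F}
Final reachable set {A, B, D, F} has 4 states.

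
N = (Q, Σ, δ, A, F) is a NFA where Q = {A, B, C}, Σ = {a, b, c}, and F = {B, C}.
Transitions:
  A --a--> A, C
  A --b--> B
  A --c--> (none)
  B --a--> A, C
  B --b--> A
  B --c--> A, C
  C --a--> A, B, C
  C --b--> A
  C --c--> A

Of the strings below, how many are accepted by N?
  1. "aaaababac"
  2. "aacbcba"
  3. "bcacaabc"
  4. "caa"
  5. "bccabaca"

3

"aaaababac": rejected
"aacbcba": accepted
"bcacaabc": accepted
"caa": rejected
"bccabaca": accepted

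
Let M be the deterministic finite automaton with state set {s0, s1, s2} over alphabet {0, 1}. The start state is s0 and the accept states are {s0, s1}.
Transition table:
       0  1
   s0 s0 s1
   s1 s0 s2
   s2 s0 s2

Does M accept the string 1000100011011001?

accepted

s0 --1--> s1
s1 --0--> s0
s0 --0--> s0
s0 --0--> s0
s0 --1--> s1
s1 --0--> s0
s0 --0--> s0
s0 --0--> s0
s0 --1--> s1
s1 --1--> s2
s2 --0--> s0
s0 --1--> s1
s1 --1--> s2
s2 --0--> s0
s0 --0--> s0
s0 --1--> s1
End in state s1, which is an accepting state.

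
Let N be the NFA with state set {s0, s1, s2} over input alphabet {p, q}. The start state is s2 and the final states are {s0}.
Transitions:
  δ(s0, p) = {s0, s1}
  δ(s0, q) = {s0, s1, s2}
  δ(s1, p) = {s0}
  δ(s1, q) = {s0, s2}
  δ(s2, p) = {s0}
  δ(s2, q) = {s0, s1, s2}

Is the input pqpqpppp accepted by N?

accepted

Start: {s2}
read p: {s0}
read q: {s0, s1, s2}
read p: {s0, s1}
read q: {s0, s1, s2}
read p: {s0, s1}
read p: {s0, s1}
read p: {s0, s1}
read p: {s0, s1}
Reachable ∩ accepting = {s0} — nonempty.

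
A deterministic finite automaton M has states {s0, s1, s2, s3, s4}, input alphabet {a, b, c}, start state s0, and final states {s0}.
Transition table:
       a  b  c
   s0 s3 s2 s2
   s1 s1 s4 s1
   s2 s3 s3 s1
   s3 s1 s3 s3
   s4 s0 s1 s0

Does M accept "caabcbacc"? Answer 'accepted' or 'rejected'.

rejected

s0 --c--> s2
s2 --a--> s3
s3 --a--> s1
s1 --b--> s4
s4 --c--> s0
s0 --b--> s2
s2 --a--> s3
s3 --c--> s3
s3 --c--> s3
End in state s3, which is not an accepting state.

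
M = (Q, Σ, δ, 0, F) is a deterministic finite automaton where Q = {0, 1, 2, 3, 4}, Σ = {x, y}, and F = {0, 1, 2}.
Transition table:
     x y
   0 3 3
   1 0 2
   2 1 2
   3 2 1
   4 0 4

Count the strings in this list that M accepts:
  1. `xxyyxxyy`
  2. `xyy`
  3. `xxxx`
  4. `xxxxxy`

`xxyyxxyy`: accepted
`xyy`: accepted
`xxxx`: accepted
`xxxxxy`: accepted

4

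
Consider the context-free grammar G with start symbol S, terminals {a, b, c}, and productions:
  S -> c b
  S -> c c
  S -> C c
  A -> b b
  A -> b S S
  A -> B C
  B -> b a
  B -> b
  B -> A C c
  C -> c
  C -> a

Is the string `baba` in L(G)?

no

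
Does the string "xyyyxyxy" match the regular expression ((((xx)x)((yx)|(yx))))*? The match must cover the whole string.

xyyyxyxy cannot be split into zero or more pieces each matching (((xx)x)((yx)|(yx))).

no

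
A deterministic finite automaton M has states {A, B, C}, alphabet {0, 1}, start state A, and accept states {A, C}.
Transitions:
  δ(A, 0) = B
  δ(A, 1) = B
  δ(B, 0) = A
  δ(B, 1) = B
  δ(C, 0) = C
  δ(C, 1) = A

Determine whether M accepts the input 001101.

A --0--> B
B --0--> A
A --1--> B
B --1--> B
B --0--> A
A --1--> B
End in state B, which is not an accepting state.

rejected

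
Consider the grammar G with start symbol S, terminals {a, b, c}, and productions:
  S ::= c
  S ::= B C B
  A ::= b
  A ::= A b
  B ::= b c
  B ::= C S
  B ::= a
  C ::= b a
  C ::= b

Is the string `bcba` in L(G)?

S ⇒ BCB ⇒ bcCB ⇒ bcbB ⇒ bcba

yes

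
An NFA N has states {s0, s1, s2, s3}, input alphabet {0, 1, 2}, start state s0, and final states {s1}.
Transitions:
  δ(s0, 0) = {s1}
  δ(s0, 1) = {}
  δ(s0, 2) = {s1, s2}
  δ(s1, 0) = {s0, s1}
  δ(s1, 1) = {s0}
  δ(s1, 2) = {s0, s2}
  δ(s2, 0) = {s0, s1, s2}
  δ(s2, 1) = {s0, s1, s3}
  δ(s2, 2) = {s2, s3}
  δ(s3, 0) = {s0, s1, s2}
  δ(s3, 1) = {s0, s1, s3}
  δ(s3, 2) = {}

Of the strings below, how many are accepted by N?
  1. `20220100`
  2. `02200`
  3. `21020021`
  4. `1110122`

`20220100`: accepted
`02200`: accepted
`21020021`: accepted
`1110122`: rejected

3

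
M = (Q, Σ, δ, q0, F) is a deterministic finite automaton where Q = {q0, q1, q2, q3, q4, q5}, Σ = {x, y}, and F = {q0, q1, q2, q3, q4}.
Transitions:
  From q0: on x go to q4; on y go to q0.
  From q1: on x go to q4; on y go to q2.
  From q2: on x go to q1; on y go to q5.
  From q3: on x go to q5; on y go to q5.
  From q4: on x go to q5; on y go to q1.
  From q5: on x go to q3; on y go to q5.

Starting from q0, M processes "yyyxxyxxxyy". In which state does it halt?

q0 --y--> q0
q0 --y--> q0
q0 --y--> q0
q0 --x--> q4
q4 --x--> q5
q5 --y--> q5
q5 --x--> q3
q3 --x--> q5
q5 --x--> q3
q3 --y--> q5
q5 --y--> q5

q5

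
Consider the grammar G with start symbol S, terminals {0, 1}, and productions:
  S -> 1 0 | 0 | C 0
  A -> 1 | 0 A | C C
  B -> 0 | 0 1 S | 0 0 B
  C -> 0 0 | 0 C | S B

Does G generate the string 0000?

yes

S ⇒ C0 ⇒ 0C0 ⇒ 0000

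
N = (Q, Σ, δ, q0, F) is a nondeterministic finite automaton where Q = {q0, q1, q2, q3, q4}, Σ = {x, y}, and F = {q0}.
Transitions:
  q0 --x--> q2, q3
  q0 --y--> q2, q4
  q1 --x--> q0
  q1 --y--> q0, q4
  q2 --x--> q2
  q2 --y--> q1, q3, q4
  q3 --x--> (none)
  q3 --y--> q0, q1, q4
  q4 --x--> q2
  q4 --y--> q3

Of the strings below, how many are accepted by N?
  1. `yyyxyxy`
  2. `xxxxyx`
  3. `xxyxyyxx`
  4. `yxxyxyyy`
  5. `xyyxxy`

`yyyxyxy`: accepted
`xxxxyx`: accepted
`xxyxyyxx`: rejected
`yxxyxyyy`: accepted
`xyyxxy`: accepted

4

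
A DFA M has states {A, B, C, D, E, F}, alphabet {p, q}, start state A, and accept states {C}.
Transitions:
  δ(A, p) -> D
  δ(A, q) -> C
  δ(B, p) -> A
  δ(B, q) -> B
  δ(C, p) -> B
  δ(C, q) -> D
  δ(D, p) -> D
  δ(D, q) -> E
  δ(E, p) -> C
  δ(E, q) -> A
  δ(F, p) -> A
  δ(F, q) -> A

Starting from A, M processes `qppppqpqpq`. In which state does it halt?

A --q--> C
C --p--> B
B --p--> A
A --p--> D
D --p--> D
D --q--> E
E --p--> C
C --q--> D
D --p--> D
D --q--> E

E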